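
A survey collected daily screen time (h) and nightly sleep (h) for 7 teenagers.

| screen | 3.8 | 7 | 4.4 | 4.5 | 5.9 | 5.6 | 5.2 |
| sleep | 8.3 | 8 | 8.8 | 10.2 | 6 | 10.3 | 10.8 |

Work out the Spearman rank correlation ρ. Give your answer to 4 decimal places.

-0.2857

Rank screen: 1, 7, 2, 3, 6, 5, 4
Rank sleep: 3, 2, 4, 5, 1, 6, 7
d = rank(screen) − rank(sleep): -2, 5, -2, -2, 5, -1, -3; Σd² = 72
ρ = 1 − 6Σd² / [n(n²−1)] = 1 − 6×72 / (7×48) = 1 − 432/336 ≈ -0.2857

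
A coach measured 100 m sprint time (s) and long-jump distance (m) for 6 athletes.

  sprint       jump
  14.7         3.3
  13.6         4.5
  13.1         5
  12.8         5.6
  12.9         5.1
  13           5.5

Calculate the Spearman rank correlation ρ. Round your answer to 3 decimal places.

-0.943

Rank sprint: 6, 5, 4, 1, 2, 3
Rank jump: 1, 2, 3, 6, 4, 5
d = rank(sprint) − rank(jump): 5, 3, 1, -5, -2, -2; Σd² = 68
ρ = 1 − 6Σd² / [n(n²−1)] = 1 − 6×68 / (6×35) = 1 − 408/210 ≈ -0.943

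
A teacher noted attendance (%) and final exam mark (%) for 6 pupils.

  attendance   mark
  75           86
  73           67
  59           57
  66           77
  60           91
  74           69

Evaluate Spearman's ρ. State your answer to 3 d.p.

Rank attendance: 6, 4, 1, 3, 2, 5
Rank mark: 5, 2, 1, 4, 6, 3
d = rank(attendance) − rank(mark): 1, 2, 0, -1, -4, 2; Σd² = 26
ρ = 1 − 6Σd² / [n(n²−1)] = 1 − 6×26 / (6×35) = 1 − 156/210 ≈ 0.257

0.257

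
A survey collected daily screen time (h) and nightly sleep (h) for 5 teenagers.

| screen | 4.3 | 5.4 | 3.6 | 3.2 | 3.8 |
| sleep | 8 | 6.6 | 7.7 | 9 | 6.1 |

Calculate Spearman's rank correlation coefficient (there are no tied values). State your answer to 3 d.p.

Rank screen: 4, 5, 2, 1, 3
Rank sleep: 4, 2, 3, 5, 1
d = rank(screen) − rank(sleep): 0, 3, -1, -4, 2; Σd² = 30
ρ = 1 − 6Σd² / [n(n²−1)] = 1 − 6×30 / (5×24) = 1 − 180/120 ≈ -0.500

-0.500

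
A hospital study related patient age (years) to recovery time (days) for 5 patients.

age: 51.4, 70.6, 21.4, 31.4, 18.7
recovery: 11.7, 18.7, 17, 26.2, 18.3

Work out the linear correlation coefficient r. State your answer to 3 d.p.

-0.233

n = 5, Σx = 193.5, Σy = 91.9, Σx² = 9419.93, Σy² = 1796.91, Σxy = 3450.29
nΣxy − ΣxΣy = 17251.45 − 17782.65 = -531.2
nΣx² − (Σx)² = 47099.65 − 37442.25 = 9657.4; nΣy² − (Σy)² = 8984.55 − 8445.61 = 538.94
r = -531.2 / √(9657.4 × 538.94) = -531.2 / 2281.3941 ≈ -0.233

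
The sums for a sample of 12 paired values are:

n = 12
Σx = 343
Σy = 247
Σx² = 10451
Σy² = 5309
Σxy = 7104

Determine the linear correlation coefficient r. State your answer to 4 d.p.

0.1151

r = (nΣxy − ΣxΣy) / √[(nΣx² − (Σx)²)(nΣy² − (Σy)²)]
Numerator: 12×7104 − 343×247 = 527
Denominator: √[(125412 − 117649)(63708 − 61009)] = √[7763 × 2699] = 4577.3723
r = 527 / 4577.3723 ≈ 0.1151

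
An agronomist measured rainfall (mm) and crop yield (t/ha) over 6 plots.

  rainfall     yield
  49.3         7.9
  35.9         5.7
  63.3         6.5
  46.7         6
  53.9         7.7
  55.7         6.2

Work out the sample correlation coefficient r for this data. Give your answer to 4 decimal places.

0.3314

n = 6, Σx = 304.8, Σy = 40, Σx² = 15914.78, Σy² = 270.88, Σxy = 2046.12
nΣxy − ΣxΣy = 12276.72 − 12192 = 84.72
nΣx² − (Σx)² = 95488.68 − 92903.04 = 2585.64; nΣy² − (Σy)² = 1625.28 − 1600 = 25.28
r = 84.72 / √(2585.64 × 25.28) = 84.72 / 255.6658 ≈ 0.3314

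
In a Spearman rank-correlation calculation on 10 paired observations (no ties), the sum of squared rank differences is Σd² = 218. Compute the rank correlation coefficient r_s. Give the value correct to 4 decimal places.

ρ = 1 − 6Σd² / [n(n²−1)] = 1 − 6×218 / (10×99)
  = 1 − 1308/990 = 1 − 1.32121 ≈ -0.3212

-0.3212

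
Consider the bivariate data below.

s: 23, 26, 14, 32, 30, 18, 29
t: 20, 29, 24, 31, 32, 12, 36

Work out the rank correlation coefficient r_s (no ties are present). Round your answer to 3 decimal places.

0.750

Rank s: 3, 4, 1, 7, 6, 2, 5
Rank t: 2, 4, 3, 5, 6, 1, 7
d = rank(s) − rank(t): 1, 0, -2, 2, 0, 1, -2; Σd² = 14
ρ = 1 − 6Σd² / [n(n²−1)] = 1 − 6×14 / (7×48) = 1 − 84/336 ≈ 0.750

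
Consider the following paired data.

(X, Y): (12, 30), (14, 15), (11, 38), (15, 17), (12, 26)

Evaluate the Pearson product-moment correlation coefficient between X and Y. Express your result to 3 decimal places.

-0.929

n = 5, ΣX = 64, ΣY = 126, ΣX² = 830, ΣY² = 3534, ΣXY = 1555
nΣXY − ΣXΣY = 7775 − 8064 = -289
nΣX² − (ΣX)² = 4150 − 4096 = 54; nΣY² − (ΣY)² = 17670 − 15876 = 1794
r = -289 / √(54 × 1794) = -289 / 311.2491 ≈ -0.929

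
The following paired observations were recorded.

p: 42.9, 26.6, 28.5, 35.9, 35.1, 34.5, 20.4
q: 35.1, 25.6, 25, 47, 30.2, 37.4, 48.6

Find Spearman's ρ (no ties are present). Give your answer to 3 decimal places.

Rank p: 7, 2, 3, 6, 5, 4, 1
Rank q: 4, 2, 1, 6, 3, 5, 7
d = rank(p) − rank(q): 3, 0, 2, 0, 2, -1, -6; Σd² = 54
ρ = 1 − 6Σd² / [n(n²−1)] = 1 − 6×54 / (7×48) = 1 − 324/336 ≈ 0.036

0.036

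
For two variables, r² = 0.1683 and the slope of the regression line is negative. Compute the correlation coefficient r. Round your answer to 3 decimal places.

|r| = √0.1683 = 0.410
The association is negative, so r = −0.410.

-0.410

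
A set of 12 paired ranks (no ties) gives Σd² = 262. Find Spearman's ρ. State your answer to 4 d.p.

ρ = 1 − 6Σd² / [n(n²−1)] = 1 − 6×262 / (12×143)
  = 1 − 1572/1716 = 1 − 0.91608 ≈ 0.0839

0.0839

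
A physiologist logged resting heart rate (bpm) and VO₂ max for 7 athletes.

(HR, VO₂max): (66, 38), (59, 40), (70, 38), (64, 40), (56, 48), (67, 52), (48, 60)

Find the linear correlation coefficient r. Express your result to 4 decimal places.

-0.7013

n = 7, Σx = 430, Σy = 316, Σx² = 26762, Σy² = 14696, Σxy = 19140
nΣxy − ΣxΣy = 133980 − 135880 = -1900
nΣx² − (Σx)² = 187334 − 184900 = 2434; nΣy² − (Σy)² = 102872 − 99856 = 3016
r = -1900 / √(2434 × 3016) = -1900 / 2709.4176 ≈ -0.7013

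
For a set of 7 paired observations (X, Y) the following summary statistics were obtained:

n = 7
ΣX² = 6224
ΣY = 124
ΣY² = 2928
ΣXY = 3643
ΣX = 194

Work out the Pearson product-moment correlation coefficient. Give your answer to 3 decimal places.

r = (nΣXY − ΣXΣY) / √[(nΣX² − (ΣX)²)(nΣY² − (ΣY)²)]
Numerator: 7×3643 − 194×124 = 1445
Denominator: √[(43568 − 37636)(20496 − 15376)] = √[5932 × 5120] = 5511.0652
r = 1445 / 5511.0652 ≈ 0.262

0.262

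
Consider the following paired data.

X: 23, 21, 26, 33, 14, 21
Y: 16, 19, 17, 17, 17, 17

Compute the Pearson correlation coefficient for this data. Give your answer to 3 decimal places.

n = 6, ΣX = 138, ΣY = 103, ΣX² = 3372, ΣY² = 1773, ΣXY = 2365
nΣXY − ΣXΣY = 14190 − 14214 = -24
nΣX² − (ΣX)² = 20232 − 19044 = 1188; nΣY² − (ΣY)² = 10638 − 10609 = 29
r = -24 / √(1188 × 29) = -24 / 185.6125 ≈ -0.129

-0.129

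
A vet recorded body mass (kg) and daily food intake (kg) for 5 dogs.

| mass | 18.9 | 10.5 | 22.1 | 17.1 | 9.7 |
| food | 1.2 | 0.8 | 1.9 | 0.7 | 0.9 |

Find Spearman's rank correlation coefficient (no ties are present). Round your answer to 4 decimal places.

Rank mass: 4, 2, 5, 3, 1
Rank food: 4, 2, 5, 1, 3
d = rank(mass) − rank(food): 0, 0, 0, 2, -2; Σd² = 8
ρ = 1 − 6Σd² / [n(n²−1)] = 1 − 6×8 / (5×24) = 1 − 48/120 ≈ 0.6000

0.6000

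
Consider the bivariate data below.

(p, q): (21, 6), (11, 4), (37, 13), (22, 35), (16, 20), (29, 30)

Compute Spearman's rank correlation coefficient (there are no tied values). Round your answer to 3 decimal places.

Rank p: 3, 1, 6, 4, 2, 5
Rank q: 2, 1, 3, 6, 4, 5
d = rank(p) − rank(q): 1, 0, 3, -2, -2, 0; Σd² = 18
ρ = 1 − 6Σd² / [n(n²−1)] = 1 − 6×18 / (6×35) = 1 − 108/210 ≈ 0.486

0.486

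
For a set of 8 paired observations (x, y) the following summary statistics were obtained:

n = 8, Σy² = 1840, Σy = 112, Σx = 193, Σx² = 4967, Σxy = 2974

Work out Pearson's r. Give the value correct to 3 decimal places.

r = (nΣxy − ΣxΣy) / √[(nΣx² − (Σx)²)(nΣy² − (Σy)²)]
Numerator: 8×2974 − 193×112 = 2176
Denominator: √[(39736 − 37249)(14720 − 12544)] = √[2487 × 2176] = 2326.3087
r = 2176 / 2326.3087 ≈ 0.935

0.935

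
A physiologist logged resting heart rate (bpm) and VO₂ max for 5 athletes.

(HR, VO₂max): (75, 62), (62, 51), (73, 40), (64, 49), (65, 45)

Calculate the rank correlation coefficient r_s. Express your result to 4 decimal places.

0.0000

Rank HR: 5, 1, 4, 2, 3
Rank VO₂max: 5, 4, 1, 3, 2
d = rank(HR) − rank(VO₂max): 0, -3, 3, -1, 1; Σd² = 20
ρ = 1 − 6Σd² / [n(n²−1)] = 1 − 6×20 / (5×24) = 1 − 120/120 ≈ 0.0000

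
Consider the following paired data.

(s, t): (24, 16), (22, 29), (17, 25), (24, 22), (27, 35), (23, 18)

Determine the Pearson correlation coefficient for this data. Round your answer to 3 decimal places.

n = 6, Σs = 137, Σt = 145, Σs² = 3183, Σt² = 3755, Σst = 3334
nΣst − ΣsΣt = 20004 − 19865 = 139
nΣs² − (Σs)² = 19098 − 18769 = 329; nΣt² − (Σt)² = 22530 − 21025 = 1505
r = 139 / √(329 × 1505) = 139 / 703.6654 ≈ 0.198

0.198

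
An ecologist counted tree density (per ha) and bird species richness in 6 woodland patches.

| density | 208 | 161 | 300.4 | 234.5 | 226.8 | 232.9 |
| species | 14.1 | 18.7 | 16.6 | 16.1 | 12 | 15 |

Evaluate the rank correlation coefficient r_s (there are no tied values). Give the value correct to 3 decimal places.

Rank density: 2, 1, 6, 5, 3, 4
Rank species: 2, 6, 5, 4, 1, 3
d = rank(density) − rank(species): 0, -5, 1, 1, 2, 1; Σd² = 32
ρ = 1 − 6Σd² / [n(n²−1)] = 1 − 6×32 / (6×35) = 1 − 192/210 ≈ 0.086

0.086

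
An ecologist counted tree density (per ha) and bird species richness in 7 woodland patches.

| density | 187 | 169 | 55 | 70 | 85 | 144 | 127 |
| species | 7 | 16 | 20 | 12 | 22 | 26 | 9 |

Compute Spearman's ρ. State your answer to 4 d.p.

-0.3214

Rank density: 7, 6, 1, 2, 3, 5, 4
Rank species: 1, 4, 5, 3, 6, 7, 2
d = rank(density) − rank(species): 6, 2, -4, -1, -3, -2, 2; Σd² = 74
ρ = 1 − 6Σd² / [n(n²−1)] = 1 − 6×74 / (7×48) = 1 − 444/336 ≈ -0.3214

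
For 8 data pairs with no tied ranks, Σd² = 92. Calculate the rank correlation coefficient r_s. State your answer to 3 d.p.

ρ = 1 − 6Σd² / [n(n²−1)] = 1 − 6×92 / (8×63)
  = 1 − 552/504 = 1 − 1.0952 ≈ -0.095

-0.095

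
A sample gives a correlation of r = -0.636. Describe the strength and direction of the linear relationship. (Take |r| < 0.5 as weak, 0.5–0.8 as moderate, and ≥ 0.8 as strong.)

moderate negative

r = -0.636 < 0 so the relationship is negative.
|r| = 0.636, which falls in the moderate range.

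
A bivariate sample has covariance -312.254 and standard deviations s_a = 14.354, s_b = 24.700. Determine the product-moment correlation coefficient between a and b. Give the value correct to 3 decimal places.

r = Cov(a,b) / (s_a · s_b) = -312.254 / (14.354 × 24.700)
  = -312.254 / 354.5438 ≈ -0.881

-0.881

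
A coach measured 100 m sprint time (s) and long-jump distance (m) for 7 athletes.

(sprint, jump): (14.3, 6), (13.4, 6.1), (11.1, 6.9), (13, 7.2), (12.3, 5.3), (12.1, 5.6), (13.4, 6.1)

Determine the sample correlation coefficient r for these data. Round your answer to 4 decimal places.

n = 7, Σx = 89.6, Σy = 43.2, Σx² = 1153.52, Σy² = 269.32, Σxy = 552.42
nΣxy − ΣxΣy = 3866.94 − 3870.72 = -3.78
nΣx² − (Σx)² = 8074.64 − 8028.16 = 46.48; nΣy² − (Σy)² = 1885.24 − 1866.24 = 19
r = -3.78 / √(46.48 × 19) = -3.78 / 29.7173 ≈ -0.1272

-0.1272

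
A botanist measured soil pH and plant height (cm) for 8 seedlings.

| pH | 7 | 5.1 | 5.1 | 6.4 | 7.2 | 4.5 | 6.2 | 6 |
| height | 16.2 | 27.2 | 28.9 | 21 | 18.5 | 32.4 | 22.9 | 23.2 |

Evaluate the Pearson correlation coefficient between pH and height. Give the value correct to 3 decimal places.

n = 8, Σx = 47.5, Σy = 190.3, Σx² = 288.51, Σy² = 4733.15, Σxy = 1094.09
nΣxy − ΣxΣy = 8752.72 − 9039.25 = -286.53
nΣx² − (Σx)² = 2308.08 − 2256.25 = 51.83; nΣy² − (Σy)² = 37865.2 − 36214.09 = 1651.11
r = -286.53 / √(51.83 × 1651.11) = -286.53 / 292.5355 ≈ -0.979

-0.979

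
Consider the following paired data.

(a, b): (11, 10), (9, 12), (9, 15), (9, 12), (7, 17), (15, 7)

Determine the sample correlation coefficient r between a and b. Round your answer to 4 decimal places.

n = 6, Σa = 60, Σb = 73, Σa² = 638, Σb² = 951, Σab = 685
nΣab − ΣaΣb = 4110 − 4380 = -270
nΣa² − (Σa)² = 3828 − 3600 = 228; nΣb² − (Σb)² = 5706 − 5329 = 377
r = -270 / √(228 × 377) = -270 / 293.1825 ≈ -0.9209

-0.9209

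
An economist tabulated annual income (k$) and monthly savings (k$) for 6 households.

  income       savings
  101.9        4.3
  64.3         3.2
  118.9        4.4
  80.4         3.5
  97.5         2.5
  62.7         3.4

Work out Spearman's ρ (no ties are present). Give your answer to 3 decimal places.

Rank income: 5, 2, 6, 3, 4, 1
Rank savings: 5, 2, 6, 4, 1, 3
d = rank(income) − rank(savings): 0, 0, 0, -1, 3, -2; Σd² = 14
ρ = 1 − 6Σd² / [n(n²−1)] = 1 − 6×14 / (6×35) = 1 − 84/210 ≈ 0.600

0.600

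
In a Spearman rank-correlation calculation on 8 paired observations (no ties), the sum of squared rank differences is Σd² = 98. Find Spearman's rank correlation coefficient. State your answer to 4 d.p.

-0.1667

ρ = 1 − 6Σd² / [n(n²−1)] = 1 − 6×98 / (8×63)
  = 1 − 588/504 = 1 − 1.16667 ≈ -0.1667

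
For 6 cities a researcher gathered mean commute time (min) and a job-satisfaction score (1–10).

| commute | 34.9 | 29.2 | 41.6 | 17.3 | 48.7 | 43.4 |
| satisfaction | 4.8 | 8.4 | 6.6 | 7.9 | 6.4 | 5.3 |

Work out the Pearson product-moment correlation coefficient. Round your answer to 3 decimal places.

-0.586

n = 6, Σx = 215.1, Σy = 39.4, Σx² = 8355.75, Σy² = 268.62, Σxy = 1365.73
nΣxy − ΣxΣy = 8194.38 − 8474.94 = -280.56
nΣx² − (Σx)² = 50134.5 − 46268.01 = 3866.49; nΣy² − (Σy)² = 1611.72 − 1552.36 = 59.36
r = -280.56 / √(3866.49 × 59.36) = -280.56 / 479.0771 ≈ -0.586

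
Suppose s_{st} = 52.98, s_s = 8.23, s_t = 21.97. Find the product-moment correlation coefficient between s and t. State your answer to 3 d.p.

r = Cov(s,t) / (s_s · s_t) = 52.98 / (8.23 × 21.97)
  = 52.98 / 180.8131 ≈ 0.293

0.293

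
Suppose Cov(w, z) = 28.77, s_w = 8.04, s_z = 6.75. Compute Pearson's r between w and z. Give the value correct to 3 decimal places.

r = Cov(w,z) / (s_w · s_z) = 28.77 / (8.04 × 6.75)
  = 28.77 / 54.2700 ≈ 0.530

0.530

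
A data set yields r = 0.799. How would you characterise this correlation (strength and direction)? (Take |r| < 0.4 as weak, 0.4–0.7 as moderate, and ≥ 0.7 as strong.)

r = 0.799 > 0 so the relationship is positive.
|r| = 0.799, which falls in the strong range.

strong positive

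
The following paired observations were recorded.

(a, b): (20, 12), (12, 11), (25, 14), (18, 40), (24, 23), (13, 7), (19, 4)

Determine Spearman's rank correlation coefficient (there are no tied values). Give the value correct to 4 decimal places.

Rank a: 5, 1, 7, 3, 6, 2, 4
Rank b: 4, 3, 5, 7, 6, 2, 1
d = rank(a) − rank(b): 1, -2, 2, -4, 0, 0, 3; Σd² = 34
ρ = 1 − 6Σd² / [n(n²−1)] = 1 − 6×34 / (7×48) = 1 − 204/336 ≈ 0.3929

0.3929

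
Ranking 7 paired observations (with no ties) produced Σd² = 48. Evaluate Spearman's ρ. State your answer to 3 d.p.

ρ = 1 − 6Σd² / [n(n²−1)] = 1 − 6×48 / (7×48)
  = 1 − 288/336 = 1 − 0.8571 ≈ 0.143

0.143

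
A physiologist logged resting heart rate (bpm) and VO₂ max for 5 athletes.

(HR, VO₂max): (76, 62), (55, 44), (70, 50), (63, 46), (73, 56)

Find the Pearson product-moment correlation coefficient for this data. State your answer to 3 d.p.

n = 5, Σx = 337, Σy = 258, Σx² = 22999, Σy² = 13532, Σxy = 17618
nΣxy − ΣxΣy = 88090 − 86946 = 1144
nΣx² − (Σx)² = 114995 − 113569 = 1426; nΣy² − (Σy)² = 67660 − 66564 = 1096
r = 1144 / √(1426 × 1096) = 1144 / 1250.1584 ≈ 0.915

0.915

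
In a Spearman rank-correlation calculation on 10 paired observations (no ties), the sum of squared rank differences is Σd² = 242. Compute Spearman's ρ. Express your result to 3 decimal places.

ρ = 1 − 6Σd² / [n(n²−1)] = 1 − 6×242 / (10×99)
  = 1 − 1452/990 = 1 − 1.4667 ≈ -0.467

-0.467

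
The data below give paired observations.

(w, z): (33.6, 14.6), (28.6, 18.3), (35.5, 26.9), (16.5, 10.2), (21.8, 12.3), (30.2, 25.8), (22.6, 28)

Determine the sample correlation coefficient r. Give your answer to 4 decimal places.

n = 7, Σw = 188.8, Σz = 136.1, Σw² = 5377.46, Σz² = 2976.63, Σwz = 3817.29
nΣwz − ΣwΣz = 26721.03 − 25695.68 = 1025.35
nΣw² − (Σw)² = 37642.22 − 35645.44 = 1996.78; nΣz² − (Σz)² = 20836.41 − 18523.21 = 2313.2
r = 1025.35 / √(1996.78 × 2313.2) = 1025.35 / 2149.1746 ≈ 0.4771

0.4771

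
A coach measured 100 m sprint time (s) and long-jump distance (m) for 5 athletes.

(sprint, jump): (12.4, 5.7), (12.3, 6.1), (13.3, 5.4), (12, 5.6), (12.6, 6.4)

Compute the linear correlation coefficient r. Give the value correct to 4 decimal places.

-0.2722

n = 5, Σx = 62.6, Σy = 29.2, Σx² = 784.7, Σy² = 171.18, Σxy = 365.37
nΣxy − ΣxΣy = 1826.85 − 1827.92 = -1.07
nΣx² − (Σx)² = 3923.5 − 3918.76 = 4.74; nΣy² − (Σy)² = 855.9 − 852.64 = 3.26
r = -1.07 / √(4.74 × 3.26) = -1.07 / 3.9310 ≈ -0.2722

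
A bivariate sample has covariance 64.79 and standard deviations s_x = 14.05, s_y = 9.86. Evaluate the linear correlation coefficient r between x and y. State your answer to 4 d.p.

0.4677

r = Cov(x,y) / (s_x · s_y) = 64.79 / (14.05 × 9.86)
  = 64.79 / 138.5330 ≈ 0.4677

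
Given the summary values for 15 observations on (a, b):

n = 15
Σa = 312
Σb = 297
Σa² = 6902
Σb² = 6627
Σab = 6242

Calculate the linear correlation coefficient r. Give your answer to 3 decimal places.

r = (nΣab − ΣaΣb) / √[(nΣa² − (Σa)²)(nΣb² − (Σb)²)]
Numerator: 15×6242 − 312×297 = 966
Denominator: √[(103530 − 97344)(99405 − 88209)] = √[6186 × 11196] = 8322.1665
r = 966 / 8322.1665 ≈ 0.116

0.116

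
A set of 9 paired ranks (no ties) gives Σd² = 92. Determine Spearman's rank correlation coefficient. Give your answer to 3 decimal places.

0.233

ρ = 1 − 6Σd² / [n(n²−1)] = 1 − 6×92 / (9×80)
  = 1 − 552/720 = 1 − 0.7667 ≈ 0.233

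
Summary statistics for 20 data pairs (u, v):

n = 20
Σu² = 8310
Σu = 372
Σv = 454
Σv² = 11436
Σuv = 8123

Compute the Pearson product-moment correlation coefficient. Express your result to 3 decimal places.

r = (nΣuv − ΣuΣv) / √[(nΣu² − (Σu)²)(nΣv² − (Σv)²)]
Numerator: 20×8123 − 372×454 = -6428
Denominator: √[(166200 − 138384)(228720 − 206116)] = √[27816 × 22604] = 25074.9449
r = -6428 / 25074.9449 ≈ -0.256

-0.256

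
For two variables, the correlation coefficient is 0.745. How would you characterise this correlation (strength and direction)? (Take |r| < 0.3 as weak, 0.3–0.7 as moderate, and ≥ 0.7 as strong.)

r = 0.745 > 0 so the relationship is positive.
|r| = 0.745, which falls in the strong range.

strong positive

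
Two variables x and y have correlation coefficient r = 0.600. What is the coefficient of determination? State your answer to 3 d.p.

0.360

r² = (0.600)² = 0.360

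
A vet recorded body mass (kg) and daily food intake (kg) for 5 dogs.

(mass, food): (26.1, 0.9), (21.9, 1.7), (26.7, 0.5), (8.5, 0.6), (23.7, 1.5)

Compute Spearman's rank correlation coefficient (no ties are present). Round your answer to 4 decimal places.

Rank mass: 4, 2, 5, 1, 3
Rank food: 3, 5, 1, 2, 4
d = rank(mass) − rank(food): 1, -3, 4, -1, -1; Σd² = 28
ρ = 1 − 6Σd² / [n(n²−1)] = 1 − 6×28 / (5×24) = 1 − 168/120 ≈ -0.4000

-0.4000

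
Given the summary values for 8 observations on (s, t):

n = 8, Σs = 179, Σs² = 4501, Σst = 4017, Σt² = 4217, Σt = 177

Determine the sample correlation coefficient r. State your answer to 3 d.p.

0.147

r = (nΣst − ΣsΣt) / √[(nΣs² − (Σs)²)(nΣt² − (Σt)²)]
Numerator: 8×4017 − 179×177 = 453
Denominator: √[(36008 − 32041)(33736 − 31329)] = √[3967 × 2407] = 3090.0759
r = 453 / 3090.0759 ≈ 0.147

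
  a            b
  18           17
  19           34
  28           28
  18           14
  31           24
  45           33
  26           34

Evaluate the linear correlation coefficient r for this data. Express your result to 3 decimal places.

n = 7, Σa = 185, Σb = 184, Σa² = 5455, Σb² = 5246, Σab = 5101
nΣab − ΣaΣb = 35707 − 34040 = 1667
nΣa² − (Σa)² = 38185 − 34225 = 3960; nΣb² − (Σb)² = 36722 − 33856 = 2866
r = 1667 / √(3960 × 2866) = 1667 / 3368.8811 ≈ 0.495

0.495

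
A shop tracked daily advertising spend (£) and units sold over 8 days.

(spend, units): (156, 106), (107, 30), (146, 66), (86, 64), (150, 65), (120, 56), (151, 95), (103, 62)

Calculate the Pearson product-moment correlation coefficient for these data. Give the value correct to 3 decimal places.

0.638

n = 8, Σx = 1019, Σy = 544, Σx² = 134807, Σy² = 40818, Σxy = 72087
nΣxy − ΣxΣy = 576696 − 554336 = 22360
nΣx² − (Σx)² = 1078456 − 1038361 = 40095; nΣy² − (Σy)² = 326544 − 295936 = 30608
r = 22360 / √(40095 × 30608) = 22360 / 35031.8107 ≈ 0.638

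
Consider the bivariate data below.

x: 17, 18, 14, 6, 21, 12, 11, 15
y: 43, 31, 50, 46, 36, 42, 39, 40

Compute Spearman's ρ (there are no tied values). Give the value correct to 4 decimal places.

Rank x: 6, 7, 4, 1, 8, 3, 2, 5
Rank y: 6, 1, 8, 7, 2, 5, 3, 4
d = rank(x) − rank(y): 0, 6, -4, -6, 6, -2, -1, 1; Σd² = 130
ρ = 1 − 6Σd² / [n(n²−1)] = 1 − 6×130 / (8×63) = 1 − 780/504 ≈ -0.5476

-0.5476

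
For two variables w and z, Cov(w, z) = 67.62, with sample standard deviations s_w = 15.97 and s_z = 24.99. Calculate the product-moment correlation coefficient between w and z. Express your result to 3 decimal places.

r = Cov(w,z) / (s_w · s_z) = 67.62 / (15.97 × 24.99)
  = 67.62 / 399.0903 ≈ 0.169

0.169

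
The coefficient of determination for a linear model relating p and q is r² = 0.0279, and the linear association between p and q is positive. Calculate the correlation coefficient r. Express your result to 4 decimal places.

|r| = √0.0279 = 0.1670
The association is positive, so r = 0.1670.

0.1670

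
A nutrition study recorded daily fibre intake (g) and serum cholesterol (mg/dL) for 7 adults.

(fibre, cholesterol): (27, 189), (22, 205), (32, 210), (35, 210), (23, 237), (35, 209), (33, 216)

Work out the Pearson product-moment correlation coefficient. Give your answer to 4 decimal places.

-0.1483

n = 7, Σx = 207, Σy = 1476, Σx² = 6305, Σy² = 312452, Σxy = 43577
nΣxy − ΣxΣy = 305039 − 305532 = -493
nΣx² − (Σx)² = 44135 − 42849 = 1286; nΣy² − (Σy)² = 2187164 − 2178576 = 8588
r = -493 / √(1286 × 8588) = -493 / 3323.2767 ≈ -0.1483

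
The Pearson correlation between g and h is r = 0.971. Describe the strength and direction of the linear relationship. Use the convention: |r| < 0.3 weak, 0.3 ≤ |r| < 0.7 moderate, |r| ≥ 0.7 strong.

strong positive

r = 0.971 > 0 so the relationship is positive.
|r| = 0.971, which falls in the strong range.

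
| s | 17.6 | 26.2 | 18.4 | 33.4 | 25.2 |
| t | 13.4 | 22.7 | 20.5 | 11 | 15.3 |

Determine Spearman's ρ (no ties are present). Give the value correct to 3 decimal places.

-0.100

Rank s: 1, 4, 2, 5, 3
Rank t: 2, 5, 4, 1, 3
d = rank(s) − rank(t): -1, -1, -2, 4, 0; Σd² = 22
ρ = 1 − 6Σd² / [n(n²−1)] = 1 − 6×22 / (5×24) = 1 − 132/120 ≈ -0.100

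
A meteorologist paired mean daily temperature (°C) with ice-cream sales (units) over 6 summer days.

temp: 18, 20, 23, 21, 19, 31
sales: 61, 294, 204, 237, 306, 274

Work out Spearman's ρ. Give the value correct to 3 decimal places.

Rank temp: 1, 3, 5, 4, 2, 6
Rank sales: 1, 5, 2, 3, 6, 4
d = rank(temp) − rank(sales): 0, -2, 3, 1, -4, 2; Σd² = 34
ρ = 1 − 6Σd² / [n(n²−1)] = 1 − 6×34 / (6×35) = 1 − 204/210 ≈ 0.029

0.029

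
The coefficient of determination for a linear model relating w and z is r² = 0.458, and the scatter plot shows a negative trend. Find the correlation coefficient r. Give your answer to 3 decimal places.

-0.677

|r| = √0.458 = 0.677
The association is negative, so r = −0.677.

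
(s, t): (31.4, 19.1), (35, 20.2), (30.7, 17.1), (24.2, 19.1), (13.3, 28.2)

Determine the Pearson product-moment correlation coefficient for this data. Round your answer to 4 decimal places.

n = 5, Σs = 134.6, Σt = 103.7, Σs² = 3915.98, Σt² = 2225.31, Σst = 2668.99
nΣst − ΣsΣt = 13344.95 − 13958.02 = -613.07
nΣs² − (Σs)² = 19579.9 − 18117.16 = 1462.74; nΣt² − (Σt)² = 11126.55 − 10753.69 = 372.86
r = -613.07 / √(1462.74 × 372.86) = -613.07 / 738.5101 ≈ -0.8301

-0.8301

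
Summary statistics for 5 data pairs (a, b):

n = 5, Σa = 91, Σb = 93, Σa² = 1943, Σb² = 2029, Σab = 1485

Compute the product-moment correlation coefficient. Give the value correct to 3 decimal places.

-0.709

r = (nΣab − ΣaΣb) / √[(nΣa² − (Σa)²)(nΣb² − (Σb)²)]
Numerator: 5×1485 − 91×93 = -1038
Denominator: √[(9715 − 8281)(10145 − 8649)] = √[1434 × 1496] = 1464.6720
r = -1038 / 1464.6720 ≈ -0.709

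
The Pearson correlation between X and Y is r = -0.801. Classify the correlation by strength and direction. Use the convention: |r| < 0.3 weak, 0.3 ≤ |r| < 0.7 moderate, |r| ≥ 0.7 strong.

r = -0.801 < 0 so the relationship is negative.
|r| = 0.801, which falls in the strong range.

strong negative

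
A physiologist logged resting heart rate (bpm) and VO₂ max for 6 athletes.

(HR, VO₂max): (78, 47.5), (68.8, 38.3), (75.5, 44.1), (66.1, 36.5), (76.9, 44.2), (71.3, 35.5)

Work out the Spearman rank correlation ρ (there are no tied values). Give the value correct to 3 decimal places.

Rank HR: 6, 2, 4, 1, 5, 3
Rank VO₂max: 6, 3, 4, 2, 5, 1
d = rank(HR) − rank(VO₂max): 0, -1, 0, -1, 0, 2; Σd² = 6
ρ = 1 − 6Σd² / [n(n²−1)] = 1 − 6×6 / (6×35) = 1 − 36/210 ≈ 0.829

0.829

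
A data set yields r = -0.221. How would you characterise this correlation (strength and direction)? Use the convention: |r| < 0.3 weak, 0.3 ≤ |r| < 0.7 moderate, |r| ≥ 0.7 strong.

r = -0.221 < 0 so the relationship is negative.
|r| = 0.221, which falls in the weak range.

weak negative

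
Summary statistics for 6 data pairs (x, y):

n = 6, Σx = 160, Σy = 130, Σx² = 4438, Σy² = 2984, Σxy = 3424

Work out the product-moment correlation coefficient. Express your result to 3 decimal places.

r = (nΣxy − ΣxΣy) / √[(nΣx² − (Σx)²)(nΣy² − (Σy)²)]
Numerator: 6×3424 − 160×130 = -256
Denominator: √[(26628 − 25600)(17904 − 16900)] = √[1028 × 1004] = 1015.9291
r = -256 / 1015.9291 ≈ -0.252

-0.252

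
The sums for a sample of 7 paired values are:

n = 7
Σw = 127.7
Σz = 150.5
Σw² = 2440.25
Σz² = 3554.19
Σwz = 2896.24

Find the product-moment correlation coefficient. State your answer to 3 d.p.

r = (nΣwz − ΣwΣz) / √[(nΣw² − (Σw)²)(nΣz² − (Σz)²)]
Numerator: 7×2896.24 − 127.7×150.5 = 1054.83
Denominator: √[(17081.75 − 16307.29)(24879.33 − 22650.25)] = √[774.46 × 2229.08] = 1313.9000
r = 1054.83 / 1313.9000 ≈ 0.803

0.803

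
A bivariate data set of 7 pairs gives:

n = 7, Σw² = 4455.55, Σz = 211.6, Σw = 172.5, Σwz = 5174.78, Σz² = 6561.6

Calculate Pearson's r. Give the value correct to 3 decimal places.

-0.216

r = (nΣwz − ΣwΣz) / √[(nΣw² − (Σw)²)(nΣz² − (Σz)²)]
Numerator: 7×5174.78 − 172.5×211.6 = -277.54
Denominator: √[(31188.85 − 29756.25)(45931.2 − 44774.56)] = √[1432.6 × 1156.64] = 1287.2461
r = -277.54 / 1287.2461 ≈ -0.216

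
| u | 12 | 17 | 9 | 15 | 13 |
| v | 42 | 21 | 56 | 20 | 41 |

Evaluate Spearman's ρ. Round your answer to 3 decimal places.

-0.900

Rank u: 2, 5, 1, 4, 3
Rank v: 4, 2, 5, 1, 3
d = rank(u) − rank(v): -2, 3, -4, 3, 0; Σd² = 38
ρ = 1 − 6Σd² / [n(n²−1)] = 1 − 6×38 / (5×24) = 1 − 228/120 ≈ -0.900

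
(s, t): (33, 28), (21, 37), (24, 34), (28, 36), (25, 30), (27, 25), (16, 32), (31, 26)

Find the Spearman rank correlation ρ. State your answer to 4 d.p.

-0.5238

Rank s: 8, 2, 3, 6, 4, 5, 1, 7
Rank t: 3, 8, 6, 7, 4, 1, 5, 2
d = rank(s) − rank(t): 5, -6, -3, -1, 0, 4, -4, 5; Σd² = 128
ρ = 1 − 6Σd² / [n(n²−1)] = 1 − 6×128 / (8×63) = 1 − 768/504 ≈ -0.5238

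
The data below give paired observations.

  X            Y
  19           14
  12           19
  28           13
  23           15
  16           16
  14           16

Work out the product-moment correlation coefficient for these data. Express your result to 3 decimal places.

n = 6, ΣX = 112, ΣY = 93, ΣX² = 2270, ΣY² = 1463, ΣXY = 1683
nΣXY − ΣXΣY = 10098 − 10416 = -318
nΣX² − (ΣX)² = 13620 − 12544 = 1076; nΣY² − (ΣY)² = 8778 − 8649 = 129
r = -318 / √(1076 × 129) = -318 / 372.5641 ≈ -0.854

-0.854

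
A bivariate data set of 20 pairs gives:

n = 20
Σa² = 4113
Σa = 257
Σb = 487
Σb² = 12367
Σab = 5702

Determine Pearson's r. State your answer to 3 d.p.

-0.866

r = (nΣab − ΣaΣb) / √[(nΣa² − (Σa)²)(nΣb² − (Σb)²)]
Numerator: 20×5702 − 257×487 = -11119
Denominator: √[(82260 − 66049)(247340 − 237169)] = √[16211 × 10171] = 12840.6418
r = -11119 / 12840.6418 ≈ -0.866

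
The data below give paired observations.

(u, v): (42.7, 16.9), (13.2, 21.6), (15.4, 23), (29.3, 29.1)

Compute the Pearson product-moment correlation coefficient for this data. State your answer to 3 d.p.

n = 4, Σu = 100.6, Σv = 90.6, Σu² = 3093.18, Σv² = 2127.98, Σuv = 2213.58
nΣuv − ΣuΣv = 8854.32 − 9114.36 = -260.04
nΣu² − (Σu)² = 12372.72 − 10120.36 = 2252.36; nΣv² − (Σv)² = 8511.92 − 8208.36 = 303.56
r = -260.04 / √(2252.36 × 303.56) = -260.04 / 826.8775 ≈ -0.314

-0.314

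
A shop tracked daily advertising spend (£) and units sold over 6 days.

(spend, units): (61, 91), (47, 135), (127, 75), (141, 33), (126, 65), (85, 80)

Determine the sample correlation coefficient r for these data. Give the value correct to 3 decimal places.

-0.888

n = 6, Σx = 587, Σy = 479, Σx² = 65041, Σy² = 43845, Σxy = 41064
nΣxy − ΣxΣy = 246384 − 281173 = -34789
nΣx² − (Σx)² = 390246 − 344569 = 45677; nΣy² − (Σy)² = 263070 − 229441 = 33629
r = -34789 / √(45677 × 33629) = -34789 / 39192.7523 ≈ -0.888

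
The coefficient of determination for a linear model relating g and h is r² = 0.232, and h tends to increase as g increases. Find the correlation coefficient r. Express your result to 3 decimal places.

|r| = √0.232 = 0.482
The association is positive, so r = 0.482.

0.482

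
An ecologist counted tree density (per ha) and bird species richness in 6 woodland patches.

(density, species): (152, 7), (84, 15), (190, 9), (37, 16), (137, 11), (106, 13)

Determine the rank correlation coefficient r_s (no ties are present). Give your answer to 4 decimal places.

-0.9429

Rank density: 5, 2, 6, 1, 4, 3
Rank species: 1, 5, 2, 6, 3, 4
d = rank(density) − rank(species): 4, -3, 4, -5, 1, -1; Σd² = 68
ρ = 1 − 6Σd² / [n(n²−1)] = 1 − 6×68 / (6×35) = 1 − 408/210 ≈ -0.9429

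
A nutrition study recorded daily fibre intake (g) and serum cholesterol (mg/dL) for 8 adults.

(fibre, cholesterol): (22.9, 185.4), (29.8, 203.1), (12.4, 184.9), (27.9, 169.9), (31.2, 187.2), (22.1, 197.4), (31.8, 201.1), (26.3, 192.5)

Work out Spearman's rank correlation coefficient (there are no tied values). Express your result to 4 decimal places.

Rank fibre: 3, 6, 1, 5, 7, 2, 8, 4
Rank cholesterol: 3, 8, 2, 1, 4, 6, 7, 5
d = rank(fibre) − rank(cholesterol): 0, -2, -1, 4, 3, -4, 1, -1; Σd² = 48
ρ = 1 − 6Σd² / [n(n²−1)] = 1 − 6×48 / (8×63) = 1 − 288/504 ≈ 0.4286

0.4286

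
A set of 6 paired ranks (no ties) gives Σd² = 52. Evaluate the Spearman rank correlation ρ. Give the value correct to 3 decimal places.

-0.486

ρ = 1 − 6Σd² / [n(n²−1)] = 1 − 6×52 / (6×35)
  = 1 − 312/210 = 1 − 1.4857 ≈ -0.486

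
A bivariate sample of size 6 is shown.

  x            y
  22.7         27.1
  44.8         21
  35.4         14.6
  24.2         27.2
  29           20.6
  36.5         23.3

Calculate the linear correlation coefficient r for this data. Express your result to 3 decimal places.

n = 6, Σx = 192.6, Σy = 133.8, Σx² = 6534.38, Σy² = 3095.66, Σxy = 4178.9
nΣxy − ΣxΣy = 25073.4 − 25769.88 = -696.48
nΣx² − (Σx)² = 39206.28 − 37094.76 = 2111.52; nΣy² − (Σy)² = 18573.96 − 17902.44 = 671.52
r = -696.48 / √(2111.52 × 671.52) = -696.48 / 1190.7678 ≈ -0.585

-0.585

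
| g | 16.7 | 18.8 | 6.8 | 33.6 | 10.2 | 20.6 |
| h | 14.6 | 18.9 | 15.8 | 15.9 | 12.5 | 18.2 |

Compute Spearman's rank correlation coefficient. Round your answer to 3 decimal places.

0.600

Rank g: 3, 4, 1, 6, 2, 5
Rank h: 2, 6, 3, 4, 1, 5
d = rank(g) − rank(h): 1, -2, -2, 2, 1, 0; Σd² = 14
ρ = 1 − 6Σd² / [n(n²−1)] = 1 − 6×14 / (6×35) = 1 − 84/210 ≈ 0.600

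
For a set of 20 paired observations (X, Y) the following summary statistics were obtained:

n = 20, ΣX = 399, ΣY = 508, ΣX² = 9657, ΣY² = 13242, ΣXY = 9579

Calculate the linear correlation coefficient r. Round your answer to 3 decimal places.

r = (nΣXY − ΣXΣY) / √[(nΣX² − (ΣX)²)(nΣY² − (ΣY)²)]
Numerator: 20×9579 − 399×508 = -11112
Denominator: √[(193140 − 159201)(264840 − 258064)] = √[33939 × 6776] = 15164.7837
r = -11112 / 15164.7837 ≈ -0.733

-0.733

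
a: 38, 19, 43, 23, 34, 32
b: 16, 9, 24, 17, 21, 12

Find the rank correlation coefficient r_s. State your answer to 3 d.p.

0.714

Rank a: 5, 1, 6, 2, 4, 3
Rank b: 3, 1, 6, 4, 5, 2
d = rank(a) − rank(b): 2, 0, 0, -2, -1, 1; Σd² = 10
ρ = 1 − 6Σd² / [n(n²−1)] = 1 − 6×10 / (6×35) = 1 − 60/210 ≈ 0.714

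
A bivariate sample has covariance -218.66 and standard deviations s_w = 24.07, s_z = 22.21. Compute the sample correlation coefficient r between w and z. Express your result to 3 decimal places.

r = Cov(w,z) / (s_w · s_z) = -218.66 / (24.07 × 22.21)
  = -218.66 / 534.5947 ≈ -0.409

-0.409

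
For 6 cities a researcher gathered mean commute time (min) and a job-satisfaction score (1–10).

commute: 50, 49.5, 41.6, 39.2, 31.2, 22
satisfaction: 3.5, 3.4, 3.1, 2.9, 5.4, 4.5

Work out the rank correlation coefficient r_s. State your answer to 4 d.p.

Rank commute: 6, 5, 4, 3, 2, 1
Rank satisfaction: 4, 3, 2, 1, 6, 5
d = rank(commute) − rank(satisfaction): 2, 2, 2, 2, -4, -4; Σd² = 48
ρ = 1 − 6Σd² / [n(n²−1)] = 1 − 6×48 / (6×35) = 1 − 288/210 ≈ -0.3714

-0.3714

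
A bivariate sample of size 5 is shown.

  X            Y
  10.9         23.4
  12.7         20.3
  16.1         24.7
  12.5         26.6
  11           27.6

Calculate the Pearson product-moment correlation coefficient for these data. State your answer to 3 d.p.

-0.125

n = 5, ΣX = 63.2, ΣY = 122.6, ΣX² = 816.56, ΣY² = 3039.06, ΣXY = 1546.64
nΣXY − ΣXΣY = 7733.2 − 7748.32 = -15.12
nΣX² − (ΣX)² = 4082.8 − 3994.24 = 88.56; nΣY² − (ΣY)² = 15195.3 − 15030.76 = 164.54
r = -15.12 / √(88.56 × 164.54) = -15.12 / 120.7131 ≈ -0.125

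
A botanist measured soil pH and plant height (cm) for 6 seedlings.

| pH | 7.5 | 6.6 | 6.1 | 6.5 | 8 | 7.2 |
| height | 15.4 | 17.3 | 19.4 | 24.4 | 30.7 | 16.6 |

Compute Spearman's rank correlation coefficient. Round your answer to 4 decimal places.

-0.0857

Rank pH: 5, 3, 1, 2, 6, 4
Rank height: 1, 3, 4, 5, 6, 2
d = rank(pH) − rank(height): 4, 0, -3, -3, 0, 2; Σd² = 38
ρ = 1 − 6Σd² / [n(n²−1)] = 1 − 6×38 / (6×35) = 1 − 228/210 ≈ -0.0857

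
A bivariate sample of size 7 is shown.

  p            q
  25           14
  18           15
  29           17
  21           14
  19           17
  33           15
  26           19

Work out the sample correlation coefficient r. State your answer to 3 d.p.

0.121

n = 7, Σp = 171, Σq = 111, Σp² = 4357, Σq² = 1781, Σpq = 2719
nΣpq − ΣpΣq = 19033 − 18981 = 52
nΣp² − (Σp)² = 30499 − 29241 = 1258; nΣq² − (Σq)² = 12467 − 12321 = 146
r = 52 / √(1258 × 146) = 52 / 428.5650 ≈ 0.121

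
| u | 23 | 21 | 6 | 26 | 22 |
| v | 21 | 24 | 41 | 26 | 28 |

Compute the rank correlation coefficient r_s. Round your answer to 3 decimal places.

-0.500

Rank u: 4, 2, 1, 5, 3
Rank v: 1, 2, 5, 3, 4
d = rank(u) − rank(v): 3, 0, -4, 2, -1; Σd² = 30
ρ = 1 − 6Σd² / [n(n²−1)] = 1 − 6×30 / (5×24) = 1 − 180/120 ≈ -0.500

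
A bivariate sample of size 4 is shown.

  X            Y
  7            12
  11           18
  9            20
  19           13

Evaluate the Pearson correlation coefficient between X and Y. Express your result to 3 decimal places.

-0.254

n = 4, ΣX = 46, ΣY = 63, ΣX² = 612, ΣY² = 1037, ΣXY = 709
nΣXY − ΣXΣY = 2836 − 2898 = -62
nΣX² − (ΣX)² = 2448 − 2116 = 332; nΣY² − (ΣY)² = 4148 − 3969 = 179
r = -62 / √(332 × 179) = -62 / 243.7786 ≈ -0.254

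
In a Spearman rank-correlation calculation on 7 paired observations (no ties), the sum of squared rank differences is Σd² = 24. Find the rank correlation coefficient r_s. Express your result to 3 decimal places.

ρ = 1 − 6Σd² / [n(n²−1)] = 1 − 6×24 / (7×48)
  = 1 − 144/336 = 1 − 0.4286 ≈ 0.571

0.571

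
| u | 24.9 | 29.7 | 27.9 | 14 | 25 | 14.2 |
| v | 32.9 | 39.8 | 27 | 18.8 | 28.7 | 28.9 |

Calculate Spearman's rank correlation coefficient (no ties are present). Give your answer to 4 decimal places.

Rank u: 3, 6, 5, 1, 4, 2
Rank v: 5, 6, 2, 1, 3, 4
d = rank(u) − rank(v): -2, 0, 3, 0, 1, -2; Σd² = 18
ρ = 1 − 6Σd² / [n(n²−1)] = 1 − 6×18 / (6×35) = 1 − 108/210 ≈ 0.4857

0.4857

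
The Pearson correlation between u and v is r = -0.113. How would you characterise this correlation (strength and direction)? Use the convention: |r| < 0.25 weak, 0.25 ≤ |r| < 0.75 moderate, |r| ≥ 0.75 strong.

weak negative

r = -0.113 < 0 so the relationship is negative.
|r| = 0.113, which falls in the weak range.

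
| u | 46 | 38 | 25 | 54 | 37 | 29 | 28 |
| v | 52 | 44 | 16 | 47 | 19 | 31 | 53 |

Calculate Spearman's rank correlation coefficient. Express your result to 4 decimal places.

Rank u: 6, 5, 1, 7, 4, 3, 2
Rank v: 6, 4, 1, 5, 2, 3, 7
d = rank(u) − rank(v): 0, 1, 0, 2, 2, 0, -5; Σd² = 34
ρ = 1 − 6Σd² / [n(n²−1)] = 1 − 6×34 / (7×48) = 1 − 204/336 ≈ 0.3929

0.3929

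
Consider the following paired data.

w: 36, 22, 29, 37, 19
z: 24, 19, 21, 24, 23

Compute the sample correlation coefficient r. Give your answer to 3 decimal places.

n = 5, Σw = 143, Σz = 111, Σw² = 4351, Σz² = 2483, Σwz = 3216
nΣwz − ΣwΣz = 16080 − 15873 = 207
nΣw² − (Σw)² = 21755 − 20449 = 1306; nΣz² − (Σz)² = 12415 − 12321 = 94
r = 207 / √(1306 × 94) = 207 / 350.3769 ≈ 0.591

0.591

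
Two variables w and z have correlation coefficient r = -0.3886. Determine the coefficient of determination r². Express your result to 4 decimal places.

r² = (-0.3886)² = 0.1510

0.1510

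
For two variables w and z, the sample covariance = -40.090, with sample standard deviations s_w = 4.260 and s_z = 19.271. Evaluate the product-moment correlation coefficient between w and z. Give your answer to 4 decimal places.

r = Cov(w,z) / (s_w · s_z) = -40.090 / (4.260 × 19.271)
  = -40.090 / 82.0945 ≈ -0.4883

-0.4883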